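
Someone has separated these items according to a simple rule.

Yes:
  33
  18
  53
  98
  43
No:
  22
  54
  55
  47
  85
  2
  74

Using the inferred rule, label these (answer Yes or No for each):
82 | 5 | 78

No, No, Yes

Checking candidate rules against both groups, what survives is: ≡ 3 (mod 5).
82 → 82 mod 5 = 2 → No. 5 → 5 mod 5 = 0 → No. 78 → 78 mod 5 = 3 → Yes.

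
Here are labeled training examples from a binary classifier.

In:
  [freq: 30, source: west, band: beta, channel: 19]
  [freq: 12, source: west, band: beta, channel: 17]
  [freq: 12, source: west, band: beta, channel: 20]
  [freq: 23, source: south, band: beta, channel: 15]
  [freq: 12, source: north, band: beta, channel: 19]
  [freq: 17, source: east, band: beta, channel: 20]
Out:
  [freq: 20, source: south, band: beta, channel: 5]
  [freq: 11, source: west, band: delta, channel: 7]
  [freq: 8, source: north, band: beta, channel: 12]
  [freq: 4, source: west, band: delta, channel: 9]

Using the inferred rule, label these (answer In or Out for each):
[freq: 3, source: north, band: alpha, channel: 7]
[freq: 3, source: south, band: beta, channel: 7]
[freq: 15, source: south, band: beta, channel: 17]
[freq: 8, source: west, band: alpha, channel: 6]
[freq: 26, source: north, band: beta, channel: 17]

Out, Out, In, Out, In

'In' ⟺ channel ≥ 15.
Out: [freq: 3, source: north, band: alpha, channel: 7], since channel = 7. Out: [freq: 3, source: south, band: beta, channel: 7], since channel = 7. In: [freq: 15, source: south, band: beta, channel: 17], since channel = 17. Out: [freq: 8, source: west, band: alpha, channel: 6], since channel = 6. In: [freq: 26, source: north, band: beta, channel: 17], since channel = 17.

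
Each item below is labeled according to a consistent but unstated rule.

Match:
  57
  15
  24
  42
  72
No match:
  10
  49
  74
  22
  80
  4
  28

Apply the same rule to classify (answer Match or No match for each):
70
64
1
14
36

No match, No match, No match, No match, Match

A rule that fits every label: multiple of 3 — true of each 'Match' example, false of each 'No match' one.
70 — 70 = 3·23 + 1, hence No match.
64 — 64 = 3·21 + 1, hence No match.
1 — 1 = 3·0 + 1, hence No match.
14 — 14 = 3·4 + 2, hence No match.
36 — 36 = 3·12, hence Match.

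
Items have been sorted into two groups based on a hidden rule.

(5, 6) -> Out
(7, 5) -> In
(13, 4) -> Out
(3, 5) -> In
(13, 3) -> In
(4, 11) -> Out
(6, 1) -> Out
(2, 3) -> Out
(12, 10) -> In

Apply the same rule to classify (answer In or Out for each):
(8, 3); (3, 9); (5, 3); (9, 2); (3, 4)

Out, In, In, Out, Out

Comparing the two groups points to one rule — sum is even.
(8, 3): 8+3 = 11, lacks this property → Out. (3, 9): 3+9 = 12, meets the rule → In. (5, 3): 5+3 = 8, meets the rule → In. (9, 2): 9+2 = 11, lacks this property → Out. (3, 4): 3+4 = 7, lacks this property → Out.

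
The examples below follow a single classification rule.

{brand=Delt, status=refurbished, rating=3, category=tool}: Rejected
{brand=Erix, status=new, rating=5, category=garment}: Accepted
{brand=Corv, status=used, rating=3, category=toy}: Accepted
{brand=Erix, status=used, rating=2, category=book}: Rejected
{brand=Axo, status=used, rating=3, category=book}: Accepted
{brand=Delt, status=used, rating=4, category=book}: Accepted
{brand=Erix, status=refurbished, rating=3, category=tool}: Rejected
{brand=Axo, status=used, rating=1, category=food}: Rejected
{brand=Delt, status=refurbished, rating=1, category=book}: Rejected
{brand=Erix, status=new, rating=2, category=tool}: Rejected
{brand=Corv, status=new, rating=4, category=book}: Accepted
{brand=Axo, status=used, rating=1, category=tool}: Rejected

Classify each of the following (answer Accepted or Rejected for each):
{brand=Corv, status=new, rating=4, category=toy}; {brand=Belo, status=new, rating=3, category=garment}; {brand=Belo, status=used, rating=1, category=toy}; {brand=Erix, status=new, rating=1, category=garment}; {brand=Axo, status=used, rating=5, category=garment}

One predicate separates the groups cleanly: category is not tool AND rating ≥ 3.

Accepted, Accepted, Rejected, Rejected, Accepted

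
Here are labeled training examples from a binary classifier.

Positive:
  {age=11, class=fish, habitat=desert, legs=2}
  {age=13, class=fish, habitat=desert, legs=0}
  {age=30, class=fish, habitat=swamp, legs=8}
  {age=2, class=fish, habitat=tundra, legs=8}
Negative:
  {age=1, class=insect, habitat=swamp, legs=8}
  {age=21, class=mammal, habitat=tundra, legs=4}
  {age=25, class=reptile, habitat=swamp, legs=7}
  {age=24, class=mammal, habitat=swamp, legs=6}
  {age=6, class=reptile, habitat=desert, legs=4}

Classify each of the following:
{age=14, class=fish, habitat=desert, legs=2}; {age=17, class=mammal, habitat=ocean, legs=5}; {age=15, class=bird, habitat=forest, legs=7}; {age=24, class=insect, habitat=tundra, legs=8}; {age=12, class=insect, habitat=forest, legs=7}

Positive, Negative, Negative, Negative, Negative

The common property of the 'Positive' items is: class is fish. No 'Negative' item has it.
{age=14, class=fish, habitat=desert, legs=2}: class is fish — qualifies, so Positive.
{age=17, class=mammal, habitat=ocean, legs=5}: class is mammal — does not fit, so Negative.
{age=15, class=bird, habitat=forest, legs=7}: class is bird — does not fit, so Negative.
{age=24, class=insect, habitat=tundra, legs=8}: class is insect — does not fit, so Negative.
{age=12, class=insect, habitat=forest, legs=7}: class is insect — does not fit, so Negative.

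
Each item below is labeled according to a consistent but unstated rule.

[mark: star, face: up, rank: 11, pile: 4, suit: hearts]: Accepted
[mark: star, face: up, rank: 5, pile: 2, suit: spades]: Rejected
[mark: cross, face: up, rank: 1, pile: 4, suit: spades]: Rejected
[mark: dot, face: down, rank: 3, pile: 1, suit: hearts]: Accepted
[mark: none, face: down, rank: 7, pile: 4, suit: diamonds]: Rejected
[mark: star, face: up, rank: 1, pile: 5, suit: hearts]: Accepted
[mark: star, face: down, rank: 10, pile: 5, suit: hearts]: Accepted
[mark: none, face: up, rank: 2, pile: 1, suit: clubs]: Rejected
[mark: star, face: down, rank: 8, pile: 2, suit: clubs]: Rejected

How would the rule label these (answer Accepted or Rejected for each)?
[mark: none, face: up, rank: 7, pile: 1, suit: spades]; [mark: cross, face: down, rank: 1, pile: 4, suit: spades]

The pattern is that an item is 'Accepted' exactly when: suit is hearts.
Rejected: [mark: none, face: up, rank: 7, pile: 1, suit: spades], since suit is spades. Rejected: [mark: cross, face: down, rank: 1, pile: 4, suit: spades], since suit is spades.

Rejected, Rejected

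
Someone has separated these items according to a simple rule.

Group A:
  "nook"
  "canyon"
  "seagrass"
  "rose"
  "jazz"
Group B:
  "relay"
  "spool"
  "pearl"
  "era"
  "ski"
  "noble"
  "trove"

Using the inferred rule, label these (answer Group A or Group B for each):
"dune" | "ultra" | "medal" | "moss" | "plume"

Group A, Group B, Group B, Group A, Group B

Rule: even length. This holds for each 'Group A' example and fails for each 'Group B' one.
"dune": length 4, meets the rule → Group A.
"ultra": length 5, doesn't qualify → Group B.
"medal": length 5, doesn't qualify → Group B.
"moss": length 4, meets the rule → Group A.
"plume": length 5, doesn't qualify → Group B.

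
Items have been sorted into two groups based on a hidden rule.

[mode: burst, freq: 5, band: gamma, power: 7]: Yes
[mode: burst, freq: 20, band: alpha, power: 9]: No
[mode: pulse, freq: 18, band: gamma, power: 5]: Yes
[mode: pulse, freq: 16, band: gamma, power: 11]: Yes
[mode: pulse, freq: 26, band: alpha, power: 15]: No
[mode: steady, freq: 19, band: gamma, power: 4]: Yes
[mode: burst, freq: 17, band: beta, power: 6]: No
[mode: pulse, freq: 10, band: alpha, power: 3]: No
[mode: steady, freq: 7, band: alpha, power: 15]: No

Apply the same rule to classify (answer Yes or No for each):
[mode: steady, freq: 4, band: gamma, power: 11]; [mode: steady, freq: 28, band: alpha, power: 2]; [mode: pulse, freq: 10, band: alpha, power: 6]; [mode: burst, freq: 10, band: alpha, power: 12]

Looking at the examples, the only property every 'Yes' case has and every 'No' case lacks is: band is gamma.

Yes, No, No, No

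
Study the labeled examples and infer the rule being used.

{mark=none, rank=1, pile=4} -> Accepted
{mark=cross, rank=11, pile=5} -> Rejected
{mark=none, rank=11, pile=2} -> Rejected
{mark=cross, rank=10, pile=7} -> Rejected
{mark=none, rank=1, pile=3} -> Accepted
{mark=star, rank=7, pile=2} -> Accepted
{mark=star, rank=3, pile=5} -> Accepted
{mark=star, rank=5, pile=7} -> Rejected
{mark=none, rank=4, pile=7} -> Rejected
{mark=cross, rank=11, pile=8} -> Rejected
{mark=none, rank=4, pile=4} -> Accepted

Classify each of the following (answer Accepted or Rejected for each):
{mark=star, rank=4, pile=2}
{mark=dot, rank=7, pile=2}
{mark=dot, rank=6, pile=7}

Rule: pile ≤ 5 AND rank ≤ 7. This holds for each 'Accepted' example and fails for each 'Rejected' one.
{mark=star, rank=4, pile=2} — pile = 2, rank = 4, hence Accepted.
{mark=dot, rank=7, pile=2} — pile = 2, rank = 7, hence Accepted.
{mark=dot, rank=6, pile=7} — pile = 7, rank = 6, hence Rejected.

Accepted, Accepted, Rejected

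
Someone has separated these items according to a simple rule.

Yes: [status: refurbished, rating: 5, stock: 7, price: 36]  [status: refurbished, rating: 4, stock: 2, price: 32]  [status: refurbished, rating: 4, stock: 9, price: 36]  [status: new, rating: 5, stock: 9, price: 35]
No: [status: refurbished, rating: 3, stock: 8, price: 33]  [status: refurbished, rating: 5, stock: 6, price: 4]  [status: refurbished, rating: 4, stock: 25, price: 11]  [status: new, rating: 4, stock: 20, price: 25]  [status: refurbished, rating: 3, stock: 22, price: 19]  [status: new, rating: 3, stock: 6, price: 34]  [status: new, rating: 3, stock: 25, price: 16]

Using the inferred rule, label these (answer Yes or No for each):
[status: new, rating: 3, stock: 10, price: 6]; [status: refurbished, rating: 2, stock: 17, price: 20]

No, No

A rule that fits every label: rating ≥ 4 AND price ≥ 32 — true of each 'Yes' example, false of each 'No' one.
[status: new, rating: 3, stock: 10, price: 6]: No (rating = 3, price = 6). [status: refurbished, rating: 2, stock: 17, price: 20]: No (rating = 2, price = 20).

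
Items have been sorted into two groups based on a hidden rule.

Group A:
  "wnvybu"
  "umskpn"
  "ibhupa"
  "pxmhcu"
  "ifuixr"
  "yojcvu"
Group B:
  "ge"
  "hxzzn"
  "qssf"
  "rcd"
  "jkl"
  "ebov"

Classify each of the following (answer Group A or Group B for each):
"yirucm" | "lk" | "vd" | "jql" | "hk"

Rule: contains 'u'. This holds for each 'Group A' example and fails for each 'Group B' one.
"yirucm": has 'u', meets the rule → Group A. "lk": no 'u', fails the rule → Group B. "vd": no 'u', fails the rule → Group B. "jql": no 'u', fails the rule → Group B. "hk": no 'u', fails the rule → Group B.

Group A, Group B, Group B, Group B, Group B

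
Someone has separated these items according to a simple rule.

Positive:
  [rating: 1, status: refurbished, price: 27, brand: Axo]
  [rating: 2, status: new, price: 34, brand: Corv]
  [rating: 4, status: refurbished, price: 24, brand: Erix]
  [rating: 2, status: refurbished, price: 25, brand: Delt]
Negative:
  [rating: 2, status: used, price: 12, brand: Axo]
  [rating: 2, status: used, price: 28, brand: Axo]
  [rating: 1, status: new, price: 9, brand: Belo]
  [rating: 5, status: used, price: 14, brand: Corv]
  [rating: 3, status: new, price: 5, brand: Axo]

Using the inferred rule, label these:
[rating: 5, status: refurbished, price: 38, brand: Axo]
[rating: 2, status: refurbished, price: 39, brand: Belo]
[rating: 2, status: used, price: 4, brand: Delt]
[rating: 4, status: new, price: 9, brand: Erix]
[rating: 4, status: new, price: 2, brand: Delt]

The common property of the 'Positive' items is: status is refurbished OR price = 34. No 'Negative' item has it.
[rating: 5, status: refurbished, price: 38, brand: Axo]: status is refurbished, price = 38, fits → Positive. [rating: 2, status: refurbished, price: 39, brand: Belo]: status is refurbished, price = 39, fits → Positive. [rating: 2, status: used, price: 4, brand: Delt]: status is used, price = 4, doesn't qualify → Negative. [rating: 4, status: new, price: 9, brand: Erix]: status is new, price = 9, doesn't qualify → Negative. [rating: 4, status: new, price: 2, brand: Delt]: status is new, price = 2, doesn't qualify → Negative.

Positive, Positive, Negative, Negative, Negative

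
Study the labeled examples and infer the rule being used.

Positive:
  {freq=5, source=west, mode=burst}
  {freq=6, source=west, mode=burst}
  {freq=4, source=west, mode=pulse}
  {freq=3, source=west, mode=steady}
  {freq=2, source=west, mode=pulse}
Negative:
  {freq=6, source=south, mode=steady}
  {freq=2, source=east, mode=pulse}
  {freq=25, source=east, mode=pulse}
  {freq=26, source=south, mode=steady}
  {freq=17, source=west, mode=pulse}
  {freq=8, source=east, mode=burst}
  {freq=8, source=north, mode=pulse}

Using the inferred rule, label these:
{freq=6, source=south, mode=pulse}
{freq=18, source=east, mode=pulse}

Negative, Negative

Every 'Positive' example satisfies: source is west AND freq ≤ 6. None of the 'Negative' examples do.
Negative: {freq=6, source=south, mode=pulse}, since source is south, freq = 6.
Negative: {freq=18, source=east, mode=pulse}, since source is east, freq = 18.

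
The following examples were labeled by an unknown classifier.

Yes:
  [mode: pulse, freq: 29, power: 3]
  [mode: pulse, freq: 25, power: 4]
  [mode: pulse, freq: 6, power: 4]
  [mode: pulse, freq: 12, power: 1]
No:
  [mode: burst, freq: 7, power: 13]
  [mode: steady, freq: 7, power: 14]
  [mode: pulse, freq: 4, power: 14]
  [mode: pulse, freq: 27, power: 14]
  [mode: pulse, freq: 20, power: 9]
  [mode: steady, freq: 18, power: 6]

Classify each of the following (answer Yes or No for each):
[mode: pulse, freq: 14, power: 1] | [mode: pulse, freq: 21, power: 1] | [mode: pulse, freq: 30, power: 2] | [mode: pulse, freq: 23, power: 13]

Yes, Yes, Yes, No

The classifier is using: power ≤ 4.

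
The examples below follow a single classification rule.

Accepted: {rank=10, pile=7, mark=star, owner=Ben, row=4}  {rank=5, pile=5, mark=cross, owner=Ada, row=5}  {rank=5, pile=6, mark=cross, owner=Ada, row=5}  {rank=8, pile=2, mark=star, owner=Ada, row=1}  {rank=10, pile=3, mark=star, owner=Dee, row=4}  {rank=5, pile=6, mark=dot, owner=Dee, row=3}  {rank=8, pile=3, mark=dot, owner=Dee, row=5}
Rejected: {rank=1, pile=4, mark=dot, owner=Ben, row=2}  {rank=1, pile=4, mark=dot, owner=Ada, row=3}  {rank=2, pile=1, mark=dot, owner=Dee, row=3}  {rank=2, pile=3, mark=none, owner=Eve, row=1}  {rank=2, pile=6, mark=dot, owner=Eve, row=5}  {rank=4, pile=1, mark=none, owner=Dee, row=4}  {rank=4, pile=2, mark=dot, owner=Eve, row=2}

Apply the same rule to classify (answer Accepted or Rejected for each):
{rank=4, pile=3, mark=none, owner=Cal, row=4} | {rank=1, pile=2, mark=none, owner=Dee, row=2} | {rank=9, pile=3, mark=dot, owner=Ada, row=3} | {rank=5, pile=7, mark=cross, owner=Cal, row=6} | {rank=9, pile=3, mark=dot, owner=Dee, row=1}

Rejected, Rejected, Accepted, Accepted, Accepted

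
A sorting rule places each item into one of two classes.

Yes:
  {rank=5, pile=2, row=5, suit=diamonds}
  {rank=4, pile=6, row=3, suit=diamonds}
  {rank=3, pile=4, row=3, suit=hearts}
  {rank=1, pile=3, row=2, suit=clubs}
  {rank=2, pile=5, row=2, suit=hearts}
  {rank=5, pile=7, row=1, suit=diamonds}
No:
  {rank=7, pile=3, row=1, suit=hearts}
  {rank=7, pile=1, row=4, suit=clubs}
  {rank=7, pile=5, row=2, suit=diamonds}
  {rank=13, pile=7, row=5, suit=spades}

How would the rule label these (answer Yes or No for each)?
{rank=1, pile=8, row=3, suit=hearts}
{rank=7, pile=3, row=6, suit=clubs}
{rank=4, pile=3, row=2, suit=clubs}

The simplest hypothesis consistent with all the labels is: rank ≤ 5.
{rank=1, pile=8, row=3, suit=hearts} → rank = 1 → Yes. {rank=7, pile=3, row=6, suit=clubs} → rank = 7 → No. {rank=4, pile=3, row=2, suit=clubs} → rank = 4 → Yes.

Yes, No, Yes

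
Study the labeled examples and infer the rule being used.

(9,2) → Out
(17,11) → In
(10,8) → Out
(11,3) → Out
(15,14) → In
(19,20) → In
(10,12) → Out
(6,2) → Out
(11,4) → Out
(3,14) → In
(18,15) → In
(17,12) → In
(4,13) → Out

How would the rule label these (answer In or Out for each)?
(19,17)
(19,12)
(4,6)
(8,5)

In, In, Out, Out

The rule appears to be: max ≥ 14.
(19,17) — max 19, hence In. (19,12) — max 19, hence In. (4,6) — max 6, hence Out. (8,5) — max 8, hence Out.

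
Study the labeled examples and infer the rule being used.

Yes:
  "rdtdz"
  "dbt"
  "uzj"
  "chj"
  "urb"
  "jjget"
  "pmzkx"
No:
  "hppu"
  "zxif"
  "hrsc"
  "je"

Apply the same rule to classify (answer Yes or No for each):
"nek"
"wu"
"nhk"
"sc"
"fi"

Every 'Yes' example satisfies: odd length. None of the 'No' examples do.
"nek": length 3 — checks out, so Yes.
"wu": length 2 — lacks this property, so No.
"nhk": length 3 — checks out, so Yes.
"sc": length 2 — lacks this property, so No.
"fi": length 2 — lacks this property, so No.

Yes, No, Yes, No, No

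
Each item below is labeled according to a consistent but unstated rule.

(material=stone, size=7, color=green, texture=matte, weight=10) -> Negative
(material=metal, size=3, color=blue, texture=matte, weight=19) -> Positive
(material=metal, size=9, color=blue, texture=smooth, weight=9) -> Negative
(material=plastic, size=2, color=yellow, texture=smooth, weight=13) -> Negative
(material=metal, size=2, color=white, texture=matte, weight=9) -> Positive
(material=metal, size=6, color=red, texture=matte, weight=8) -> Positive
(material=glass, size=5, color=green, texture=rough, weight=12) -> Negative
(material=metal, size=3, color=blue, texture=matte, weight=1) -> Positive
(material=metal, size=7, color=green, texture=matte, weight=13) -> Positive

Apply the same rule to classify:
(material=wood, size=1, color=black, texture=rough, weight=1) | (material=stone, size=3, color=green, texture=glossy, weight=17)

The pattern is that an item is 'Positive' exactly when: material is metal AND texture is matte.
(material=wood, size=1, color=black, texture=rough, weight=1) — material is wood, texture is rough, hence Negative. (material=stone, size=3, color=green, texture=glossy, weight=17) — material is stone, texture is glossy, hence Negative.

Negative, Negative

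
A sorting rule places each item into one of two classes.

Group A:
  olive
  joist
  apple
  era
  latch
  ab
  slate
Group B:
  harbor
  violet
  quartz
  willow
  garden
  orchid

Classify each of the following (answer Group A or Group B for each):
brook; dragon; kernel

Rule: length ≤ 5. This holds for each 'Group A' example and fails for each 'Group B' one.

Group A, Group B, Group B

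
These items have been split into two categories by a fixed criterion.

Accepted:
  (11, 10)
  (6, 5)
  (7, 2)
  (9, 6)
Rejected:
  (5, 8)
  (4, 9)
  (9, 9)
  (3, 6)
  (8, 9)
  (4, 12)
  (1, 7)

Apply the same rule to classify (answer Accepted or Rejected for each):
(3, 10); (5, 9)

Rejected, Rejected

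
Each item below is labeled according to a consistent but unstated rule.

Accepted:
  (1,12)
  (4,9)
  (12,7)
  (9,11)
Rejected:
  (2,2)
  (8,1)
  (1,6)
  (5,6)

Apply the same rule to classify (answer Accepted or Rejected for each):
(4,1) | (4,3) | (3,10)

Rejected, Rejected, Accepted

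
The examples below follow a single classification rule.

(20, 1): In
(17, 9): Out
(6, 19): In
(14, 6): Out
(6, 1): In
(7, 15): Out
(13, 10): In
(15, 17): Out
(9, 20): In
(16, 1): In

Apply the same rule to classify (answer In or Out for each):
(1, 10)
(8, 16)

In, Out

Checking candidate rules against both groups, what survives is: sum is odd.
(1, 10) — 1+10 = 11, hence In. (8, 16) — 8+16 = 24, hence Out.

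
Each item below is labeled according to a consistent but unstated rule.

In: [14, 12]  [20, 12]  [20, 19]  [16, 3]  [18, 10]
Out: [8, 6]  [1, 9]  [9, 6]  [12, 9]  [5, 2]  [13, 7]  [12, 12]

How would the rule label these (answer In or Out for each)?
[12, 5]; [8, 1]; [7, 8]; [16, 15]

Out, Out, Out, In

'In' ⟺ first ≥ 14.
[12, 5]: first 12 — does not fit, so Out.
[8, 1]: first 8 — does not fit, so Out.
[7, 8]: first 7 — does not fit, so Out.
[16, 15]: first 16 — passes, so In.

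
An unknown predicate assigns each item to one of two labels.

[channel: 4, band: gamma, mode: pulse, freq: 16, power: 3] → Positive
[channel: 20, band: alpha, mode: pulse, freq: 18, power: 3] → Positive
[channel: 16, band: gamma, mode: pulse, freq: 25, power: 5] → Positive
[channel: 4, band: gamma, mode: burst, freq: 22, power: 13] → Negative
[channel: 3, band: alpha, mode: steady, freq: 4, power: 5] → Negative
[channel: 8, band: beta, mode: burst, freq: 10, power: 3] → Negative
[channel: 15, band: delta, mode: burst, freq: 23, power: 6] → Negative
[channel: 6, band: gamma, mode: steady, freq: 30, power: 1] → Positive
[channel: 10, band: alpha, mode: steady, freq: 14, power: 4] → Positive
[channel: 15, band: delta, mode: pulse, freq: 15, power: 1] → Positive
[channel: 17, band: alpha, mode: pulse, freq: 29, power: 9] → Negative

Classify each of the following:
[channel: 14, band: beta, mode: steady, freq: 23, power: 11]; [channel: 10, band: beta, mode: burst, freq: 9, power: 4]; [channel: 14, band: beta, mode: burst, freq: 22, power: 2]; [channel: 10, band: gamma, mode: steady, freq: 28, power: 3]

Negative, Negative, Positive, Positive

The common property of the 'Positive' items is: freq ≥ 14 AND power ≤ 5. No 'Negative' item has it.
[channel: 14, band: beta, mode: steady, freq: 23, power: 11] → freq = 23, power = 11 → Negative. [channel: 10, band: beta, mode: burst, freq: 9, power: 4] → freq = 9, power = 4 → Negative. [channel: 14, band: beta, mode: burst, freq: 22, power: 2] → freq = 22, power = 2 → Positive. [channel: 10, band: gamma, mode: steady, freq: 28, power: 3] → freq = 28, power = 3 → Positive.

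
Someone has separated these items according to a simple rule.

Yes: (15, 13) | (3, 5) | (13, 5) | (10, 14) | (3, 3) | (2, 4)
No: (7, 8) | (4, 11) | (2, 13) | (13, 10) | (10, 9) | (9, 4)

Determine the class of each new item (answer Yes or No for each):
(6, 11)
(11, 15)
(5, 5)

A rule that fits every label: sum is even — true of each 'Yes' example, false of each 'No' one.
(6, 11): 6+11 = 17 — doesn't match, so No.
(11, 15): 11+15 = 26 — satisfies this, so Yes.
(5, 5): 5+5 = 10 — satisfies this, so Yes.

No, Yes, Yes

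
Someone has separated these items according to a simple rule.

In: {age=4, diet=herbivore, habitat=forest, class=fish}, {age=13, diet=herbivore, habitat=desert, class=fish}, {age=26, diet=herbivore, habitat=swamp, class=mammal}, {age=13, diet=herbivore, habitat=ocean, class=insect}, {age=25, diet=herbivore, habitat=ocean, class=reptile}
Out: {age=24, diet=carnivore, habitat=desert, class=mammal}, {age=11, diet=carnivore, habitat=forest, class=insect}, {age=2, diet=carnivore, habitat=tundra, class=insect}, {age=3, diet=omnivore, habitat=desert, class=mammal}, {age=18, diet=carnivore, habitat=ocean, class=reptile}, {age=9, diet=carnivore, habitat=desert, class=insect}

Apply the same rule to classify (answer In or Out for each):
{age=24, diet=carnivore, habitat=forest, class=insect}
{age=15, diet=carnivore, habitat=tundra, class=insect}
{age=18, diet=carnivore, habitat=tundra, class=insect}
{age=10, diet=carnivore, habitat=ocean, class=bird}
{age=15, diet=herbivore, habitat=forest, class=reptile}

Out, Out, Out, Out, In

All 'In' examples share one property — diet is herbivore — and every 'Out' example lacks it.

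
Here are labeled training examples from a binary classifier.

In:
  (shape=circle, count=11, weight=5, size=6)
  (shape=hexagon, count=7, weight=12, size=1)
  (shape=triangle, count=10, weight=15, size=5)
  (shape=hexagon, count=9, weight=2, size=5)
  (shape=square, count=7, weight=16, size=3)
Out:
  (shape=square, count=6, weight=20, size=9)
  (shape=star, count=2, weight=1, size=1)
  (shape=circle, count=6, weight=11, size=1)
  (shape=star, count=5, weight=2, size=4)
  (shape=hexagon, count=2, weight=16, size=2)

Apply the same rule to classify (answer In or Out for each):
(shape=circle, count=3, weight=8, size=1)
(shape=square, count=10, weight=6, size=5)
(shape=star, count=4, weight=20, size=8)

The classifier is using: count ≥ 7.

Out, In, Out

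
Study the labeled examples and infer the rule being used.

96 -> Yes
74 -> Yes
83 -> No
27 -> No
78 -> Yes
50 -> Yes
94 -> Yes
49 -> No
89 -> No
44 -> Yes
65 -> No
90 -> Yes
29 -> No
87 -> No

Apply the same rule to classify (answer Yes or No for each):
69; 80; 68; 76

Comparing the two groups points to one rule — even.
69: 69 is odd — does not pass, so No.
80: 80 is even — matches, so Yes.
68: 68 is even — matches, so Yes.
76: 76 is even — matches, so Yes.

No, Yes, Yes, Yes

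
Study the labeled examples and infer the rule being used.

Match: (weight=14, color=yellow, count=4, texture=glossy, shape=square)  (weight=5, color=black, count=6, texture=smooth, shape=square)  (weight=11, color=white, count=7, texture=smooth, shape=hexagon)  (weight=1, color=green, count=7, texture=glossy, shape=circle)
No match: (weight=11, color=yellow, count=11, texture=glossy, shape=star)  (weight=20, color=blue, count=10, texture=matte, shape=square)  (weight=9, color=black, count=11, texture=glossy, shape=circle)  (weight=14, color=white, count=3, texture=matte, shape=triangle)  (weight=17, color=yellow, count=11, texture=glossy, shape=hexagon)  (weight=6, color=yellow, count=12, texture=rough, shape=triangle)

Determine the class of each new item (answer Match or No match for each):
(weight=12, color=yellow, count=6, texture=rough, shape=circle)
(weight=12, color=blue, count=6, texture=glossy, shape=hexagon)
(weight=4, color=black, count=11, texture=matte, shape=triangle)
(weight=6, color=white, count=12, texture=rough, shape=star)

One predicate separates the groups cleanly: count ≥ 4 AND count ≤ 7.
(weight=12, color=yellow, count=6, texture=rough, shape=circle) — count = 6, hence Match.
(weight=12, color=blue, count=6, texture=glossy, shape=hexagon) — count = 6, hence Match.
(weight=4, color=black, count=11, texture=matte, shape=triangle) — count = 11, hence No match.
(weight=6, color=white, count=12, texture=rough, shape=star) — count = 12, hence No match.

Match, Match, No match, No match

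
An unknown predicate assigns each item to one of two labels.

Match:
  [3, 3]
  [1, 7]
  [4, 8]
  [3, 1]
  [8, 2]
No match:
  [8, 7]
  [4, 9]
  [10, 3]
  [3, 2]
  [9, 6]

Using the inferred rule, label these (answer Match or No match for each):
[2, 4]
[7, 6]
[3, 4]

The distinguishing property — sum is even — holds for all the 'Match' cases and none of the 'No match' cases.
Match: [2, 4], since 2+4 = 6. No match: [7, 6], since 7+6 = 13. No match: [3, 4], since 3+4 = 7.

Match, No match, No match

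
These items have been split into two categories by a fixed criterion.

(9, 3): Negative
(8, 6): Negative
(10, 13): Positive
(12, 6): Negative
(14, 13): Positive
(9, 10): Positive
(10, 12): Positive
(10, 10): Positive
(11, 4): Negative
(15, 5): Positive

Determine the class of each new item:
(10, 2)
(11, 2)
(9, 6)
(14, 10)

The distinguishing property — sum ≥ 19 — holds for all the 'Positive' cases and none of the 'Negative' cases.

Negative, Negative, Negative, Positive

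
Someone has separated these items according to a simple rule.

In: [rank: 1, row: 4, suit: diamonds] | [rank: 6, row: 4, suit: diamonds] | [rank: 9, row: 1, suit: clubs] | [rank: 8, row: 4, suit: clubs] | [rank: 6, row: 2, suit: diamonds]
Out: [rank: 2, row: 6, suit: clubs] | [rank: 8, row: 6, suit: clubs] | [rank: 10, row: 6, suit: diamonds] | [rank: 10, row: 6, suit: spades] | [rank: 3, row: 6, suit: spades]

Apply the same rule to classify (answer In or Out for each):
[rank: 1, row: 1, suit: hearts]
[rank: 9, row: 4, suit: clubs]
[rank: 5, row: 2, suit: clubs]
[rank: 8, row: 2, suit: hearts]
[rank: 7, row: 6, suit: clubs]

In, In, In, In, Out

The common property of the 'In' items is: row ≤ 4. No 'Out' item has it.
[rank: 1, row: 1, suit: hearts]: row = 1 — has this property, so In. [rank: 9, row: 4, suit: clubs]: row = 4 — has this property, so In. [rank: 5, row: 2, suit: clubs]: row = 2 — has this property, so In. [rank: 8, row: 2, suit: hearts]: row = 2 — has this property, so In. [rank: 7, row: 6, suit: clubs]: row = 6 — doesn't qualify, so Out.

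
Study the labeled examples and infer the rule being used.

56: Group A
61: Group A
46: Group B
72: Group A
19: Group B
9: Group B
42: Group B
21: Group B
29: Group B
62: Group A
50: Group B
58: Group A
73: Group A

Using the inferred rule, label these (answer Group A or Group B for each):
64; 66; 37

Group A, Group A, Group B

The rule appears to be: at least 56.
64 → 64 ≥ 56 → Group A.
66 → 66 ≥ 56 → Group A.
37 → 37 < 56 → Group B.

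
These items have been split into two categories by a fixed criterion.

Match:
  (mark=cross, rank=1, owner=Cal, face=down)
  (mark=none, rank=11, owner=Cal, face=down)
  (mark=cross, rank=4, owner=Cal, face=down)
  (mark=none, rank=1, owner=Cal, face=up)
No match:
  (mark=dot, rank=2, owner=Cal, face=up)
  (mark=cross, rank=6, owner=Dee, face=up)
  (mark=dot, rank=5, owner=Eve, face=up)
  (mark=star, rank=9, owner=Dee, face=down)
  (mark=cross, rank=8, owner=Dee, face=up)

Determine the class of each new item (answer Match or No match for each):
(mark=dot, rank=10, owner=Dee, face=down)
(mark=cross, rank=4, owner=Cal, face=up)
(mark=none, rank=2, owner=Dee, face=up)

The simplest hypothesis consistent with all the labels is: owner is Cal AND rank ≠ 2.
(mark=dot, rank=10, owner=Dee, face=down): No match (owner is Dee, rank = 10).
(mark=cross, rank=4, owner=Cal, face=up): Match (owner is Cal, rank = 4).
(mark=none, rank=2, owner=Dee, face=up): No match (owner is Dee, rank = 2).

No match, Match, No match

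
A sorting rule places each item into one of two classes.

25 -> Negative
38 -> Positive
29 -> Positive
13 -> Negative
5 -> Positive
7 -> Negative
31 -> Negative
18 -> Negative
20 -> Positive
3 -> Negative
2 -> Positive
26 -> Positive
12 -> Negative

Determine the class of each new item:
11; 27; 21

Positive, Negative, Negative

Comparing the two groups points to one rule — ≡ 2 (mod 3).
11 — 11 mod 3 = 2, hence Positive. 27 — 27 mod 3 = 0, hence Negative. 21 — 21 mod 3 = 0, hence Negative.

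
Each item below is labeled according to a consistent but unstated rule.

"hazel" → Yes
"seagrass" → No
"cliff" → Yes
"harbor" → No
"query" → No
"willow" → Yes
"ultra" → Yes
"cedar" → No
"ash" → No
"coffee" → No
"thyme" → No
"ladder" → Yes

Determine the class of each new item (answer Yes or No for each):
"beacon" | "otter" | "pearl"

A rule that fits every label: contains 'l' — true of each 'Yes' example, false of each 'No' one.
"beacon" → no 'l' → No.
"otter" → no 'l' → No.
"pearl" → has 'l' → Yes.

No, No, Yes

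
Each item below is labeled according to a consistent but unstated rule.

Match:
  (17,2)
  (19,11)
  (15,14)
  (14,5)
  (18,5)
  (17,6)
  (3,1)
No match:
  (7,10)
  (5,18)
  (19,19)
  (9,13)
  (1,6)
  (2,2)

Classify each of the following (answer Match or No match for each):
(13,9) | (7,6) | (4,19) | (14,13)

Match, Match, No match, Match

The pattern is that an item is 'Match' exactly when: first > second.
(13,9): 13 > 9 — fits, so Match.
(7,6): 7 > 6 — fits, so Match.
(4,19): 4 < 19 — does not fit, so No match.
(14,13): 14 > 13 — fits, so Match.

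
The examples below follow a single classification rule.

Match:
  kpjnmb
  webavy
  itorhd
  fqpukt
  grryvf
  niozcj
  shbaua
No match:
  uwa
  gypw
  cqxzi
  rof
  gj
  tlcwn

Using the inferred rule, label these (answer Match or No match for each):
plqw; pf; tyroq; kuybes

No match, No match, No match, Match

Looking at the examples, the only property every 'Match' case has and every 'No match' case lacks is: length 6.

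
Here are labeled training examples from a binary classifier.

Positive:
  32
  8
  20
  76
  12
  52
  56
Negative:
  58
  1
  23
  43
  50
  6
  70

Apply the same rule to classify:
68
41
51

Positive, Negative, Negative

A rule that fits every label: multiple of 4 — true of each 'Positive' example, false of each 'Negative' one.
Positive: 68, since 68 = 4·17.
Negative: 41, since 41 = 4·10 + 1.
Negative: 51, since 51 = 4·12 + 3.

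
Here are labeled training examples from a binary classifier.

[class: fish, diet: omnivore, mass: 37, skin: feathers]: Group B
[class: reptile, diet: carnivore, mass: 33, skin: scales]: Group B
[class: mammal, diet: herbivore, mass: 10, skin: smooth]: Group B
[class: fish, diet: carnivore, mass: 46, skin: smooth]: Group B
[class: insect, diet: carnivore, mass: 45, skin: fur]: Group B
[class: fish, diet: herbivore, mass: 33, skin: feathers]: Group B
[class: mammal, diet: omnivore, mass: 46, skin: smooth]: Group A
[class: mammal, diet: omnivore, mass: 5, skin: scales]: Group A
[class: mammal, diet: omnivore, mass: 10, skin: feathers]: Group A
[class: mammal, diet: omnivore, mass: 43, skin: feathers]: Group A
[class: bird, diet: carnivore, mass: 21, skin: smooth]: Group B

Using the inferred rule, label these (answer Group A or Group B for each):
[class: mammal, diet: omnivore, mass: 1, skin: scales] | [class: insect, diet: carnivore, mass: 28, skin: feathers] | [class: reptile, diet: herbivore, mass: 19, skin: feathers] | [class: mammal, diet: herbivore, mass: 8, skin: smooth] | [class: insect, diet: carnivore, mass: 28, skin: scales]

Rule: class is mammal AND diet is omnivore. This holds for each 'Group A' example and fails for each 'Group B' one.
[class: mammal, diet: omnivore, mass: 1, skin: scales]: class is mammal, diet is omnivore, matches → Group A.
[class: insect, diet: carnivore, mass: 28, skin: feathers]: class is insect, diet is carnivore, does not satisfy this → Group B.
[class: reptile, diet: herbivore, mass: 19, skin: feathers]: class is reptile, diet is herbivore, does not satisfy this → Group B.
[class: mammal, diet: herbivore, mass: 8, skin: smooth]: class is mammal, diet is herbivore, does not satisfy this → Group B.
[class: insect, diet: carnivore, mass: 28, skin: scales]: class is insect, diet is carnivore, does not satisfy this → Group B.

Group A, Group B, Group B, Group B, Group B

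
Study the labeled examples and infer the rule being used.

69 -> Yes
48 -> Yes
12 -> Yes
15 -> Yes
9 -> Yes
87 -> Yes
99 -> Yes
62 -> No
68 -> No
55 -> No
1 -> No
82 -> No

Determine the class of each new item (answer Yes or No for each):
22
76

No, No

The common property of the 'Yes' items is: multiple of 3. No 'No' item has it.
No: 22, since 22 = 3·7 + 1.
No: 76, since 76 = 3·25 + 1.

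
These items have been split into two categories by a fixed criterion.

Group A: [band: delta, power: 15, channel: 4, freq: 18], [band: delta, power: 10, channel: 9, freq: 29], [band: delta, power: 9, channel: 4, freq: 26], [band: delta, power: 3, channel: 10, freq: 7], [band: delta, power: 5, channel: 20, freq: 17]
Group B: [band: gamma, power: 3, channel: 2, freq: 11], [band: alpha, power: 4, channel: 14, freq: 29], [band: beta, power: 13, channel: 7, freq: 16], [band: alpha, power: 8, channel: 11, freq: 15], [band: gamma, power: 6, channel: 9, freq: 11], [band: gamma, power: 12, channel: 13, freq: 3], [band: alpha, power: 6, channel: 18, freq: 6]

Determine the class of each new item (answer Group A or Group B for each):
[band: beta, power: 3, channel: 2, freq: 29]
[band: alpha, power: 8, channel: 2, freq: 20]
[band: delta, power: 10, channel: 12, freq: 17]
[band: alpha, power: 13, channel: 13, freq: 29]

Group B, Group B, Group A, Group B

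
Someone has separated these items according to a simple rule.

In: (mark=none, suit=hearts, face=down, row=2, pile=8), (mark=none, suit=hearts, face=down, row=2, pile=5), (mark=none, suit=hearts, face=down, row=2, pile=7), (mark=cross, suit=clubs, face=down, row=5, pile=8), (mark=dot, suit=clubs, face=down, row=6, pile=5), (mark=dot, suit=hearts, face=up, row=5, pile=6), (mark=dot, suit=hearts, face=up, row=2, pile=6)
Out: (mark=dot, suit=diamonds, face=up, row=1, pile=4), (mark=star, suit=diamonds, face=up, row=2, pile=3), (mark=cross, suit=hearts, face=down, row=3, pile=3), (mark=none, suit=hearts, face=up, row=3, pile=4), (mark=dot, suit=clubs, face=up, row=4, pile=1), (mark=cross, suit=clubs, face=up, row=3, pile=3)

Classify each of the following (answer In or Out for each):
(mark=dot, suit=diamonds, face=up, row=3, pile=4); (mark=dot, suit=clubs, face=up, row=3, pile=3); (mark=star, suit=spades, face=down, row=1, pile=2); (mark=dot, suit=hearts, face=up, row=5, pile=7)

Rule: pile ≥ 5. This holds for each 'In' example and fails for each 'Out' one.

Out, Out, Out, In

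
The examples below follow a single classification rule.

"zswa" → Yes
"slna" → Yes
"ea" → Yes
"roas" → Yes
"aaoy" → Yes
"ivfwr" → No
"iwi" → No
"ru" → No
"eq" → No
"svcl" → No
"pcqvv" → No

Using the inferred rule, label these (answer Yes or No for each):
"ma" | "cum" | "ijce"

Yes, No, No

Looking at the examples, the only property every 'Yes' case has and every 'No' case lacks is: contains 'a'.
"ma" — has 'a', hence Yes.
"cum" — no 'a', hence No.
"ijce" — no 'a', hence No.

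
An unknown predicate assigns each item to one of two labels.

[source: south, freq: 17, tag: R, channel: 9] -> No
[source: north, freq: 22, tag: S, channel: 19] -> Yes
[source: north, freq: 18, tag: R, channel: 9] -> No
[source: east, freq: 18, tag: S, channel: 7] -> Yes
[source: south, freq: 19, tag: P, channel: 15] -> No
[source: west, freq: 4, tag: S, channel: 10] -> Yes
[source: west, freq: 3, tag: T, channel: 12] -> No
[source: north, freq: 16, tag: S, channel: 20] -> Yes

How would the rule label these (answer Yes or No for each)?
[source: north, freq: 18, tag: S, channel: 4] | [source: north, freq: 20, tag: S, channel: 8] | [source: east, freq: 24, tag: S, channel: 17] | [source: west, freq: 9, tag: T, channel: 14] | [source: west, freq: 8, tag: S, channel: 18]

Yes, Yes, Yes, No, Yes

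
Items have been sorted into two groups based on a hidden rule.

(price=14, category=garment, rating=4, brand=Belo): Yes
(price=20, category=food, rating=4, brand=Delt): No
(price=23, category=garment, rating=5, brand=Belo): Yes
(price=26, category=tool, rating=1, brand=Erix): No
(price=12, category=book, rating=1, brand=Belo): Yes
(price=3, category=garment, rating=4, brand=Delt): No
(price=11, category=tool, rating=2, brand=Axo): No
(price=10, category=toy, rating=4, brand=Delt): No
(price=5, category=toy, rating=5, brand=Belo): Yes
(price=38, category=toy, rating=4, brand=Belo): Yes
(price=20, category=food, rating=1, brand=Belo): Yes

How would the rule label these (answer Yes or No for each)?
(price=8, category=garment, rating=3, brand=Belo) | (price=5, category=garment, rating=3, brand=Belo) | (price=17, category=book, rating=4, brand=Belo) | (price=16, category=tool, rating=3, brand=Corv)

One predicate separates the groups cleanly: brand is Belo.

Yes, Yes, Yes, No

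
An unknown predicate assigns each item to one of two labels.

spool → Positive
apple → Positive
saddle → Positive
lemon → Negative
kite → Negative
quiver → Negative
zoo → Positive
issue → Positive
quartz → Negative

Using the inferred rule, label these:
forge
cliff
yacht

Negative, Positive, Negative

The classifier is using: has a double letter.
forge: no doubled letter — doesn't match, so Negative. cliff: 'ff' doubled — satisfies this, so Positive. yacht: no doubled letter — doesn't match, so Negative.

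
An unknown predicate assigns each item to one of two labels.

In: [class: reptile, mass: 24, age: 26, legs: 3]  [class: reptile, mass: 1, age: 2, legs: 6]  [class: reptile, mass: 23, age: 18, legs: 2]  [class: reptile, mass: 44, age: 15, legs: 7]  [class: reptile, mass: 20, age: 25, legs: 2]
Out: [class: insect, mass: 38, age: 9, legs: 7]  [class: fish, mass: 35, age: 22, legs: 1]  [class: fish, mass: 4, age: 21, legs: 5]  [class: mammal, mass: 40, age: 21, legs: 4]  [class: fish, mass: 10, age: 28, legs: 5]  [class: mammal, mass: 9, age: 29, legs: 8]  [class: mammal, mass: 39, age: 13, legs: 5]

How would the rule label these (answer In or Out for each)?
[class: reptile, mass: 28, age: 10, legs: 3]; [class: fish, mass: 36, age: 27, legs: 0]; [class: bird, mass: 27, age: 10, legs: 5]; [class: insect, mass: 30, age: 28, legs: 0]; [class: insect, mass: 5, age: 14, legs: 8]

Comparing the two groups points to one rule — class is reptile.

In, Out, Out, Out, Out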